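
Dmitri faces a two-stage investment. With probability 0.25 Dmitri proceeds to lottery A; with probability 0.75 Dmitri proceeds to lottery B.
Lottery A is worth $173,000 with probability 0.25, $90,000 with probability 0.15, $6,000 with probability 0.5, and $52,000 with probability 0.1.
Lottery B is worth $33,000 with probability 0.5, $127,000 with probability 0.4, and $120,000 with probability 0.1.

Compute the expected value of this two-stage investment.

$75,712.50

EV(A) = 0.25 × 173000 + 0.15 × 90000 + 0.5 × 6000 + 0.1 × 52000 = 43250 + 13500 + 3000 + 5200 = 64950
EV(B) = 0.5 × 33000 + 0.4 × 127000 + 0.1 × 120000 = 16500 + 50800 + 12000 = 79300
Overall = 0.25 × 64950 + 0.75 × 79300 = 16237.5 + 59475 = 75712.5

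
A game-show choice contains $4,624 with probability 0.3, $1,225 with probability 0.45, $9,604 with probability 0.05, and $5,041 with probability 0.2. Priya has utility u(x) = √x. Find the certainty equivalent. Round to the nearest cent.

$3,052.56

E[u] = 0.3·√4624 + 0.45·√1225 + 0.05·√9604 + 0.2·√5041 = 0.3·68 + 0.45·35 + 0.05·98 + 0.2·71 = 55.25
CE = (55.25)² = 3052.5625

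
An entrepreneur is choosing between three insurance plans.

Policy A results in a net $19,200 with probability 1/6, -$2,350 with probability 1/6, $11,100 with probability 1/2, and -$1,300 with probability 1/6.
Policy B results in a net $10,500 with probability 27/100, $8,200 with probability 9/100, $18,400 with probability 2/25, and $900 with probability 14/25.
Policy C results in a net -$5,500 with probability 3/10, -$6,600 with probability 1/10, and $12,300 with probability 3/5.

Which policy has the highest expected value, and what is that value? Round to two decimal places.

Policy A ($8,141.67)

Policy A = 1/6 × 19200 + 1/6 × (-2350) + 1/2 × 11100 + 1/6 × (-1300) = 3200 − 391.6667 + 5550 − 216.6667 = 8141.6667
Policy B = 27/100 × 10500 + 9/100 × 8200 + 2/25 × 18400 + 14/25 × 900 = 2835 + 738 + 1472 + 504 = 5549
Policy C = 3/10 × (-5500) + 1/10 × (-6600) + 3/5 × 12300 = -1650 − 660 + 7380 = 5070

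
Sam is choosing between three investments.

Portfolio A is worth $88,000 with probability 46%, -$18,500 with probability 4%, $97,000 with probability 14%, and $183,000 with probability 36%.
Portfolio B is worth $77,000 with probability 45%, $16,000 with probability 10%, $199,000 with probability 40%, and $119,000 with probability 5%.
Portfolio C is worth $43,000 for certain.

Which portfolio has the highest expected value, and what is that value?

Portfolio A = 0.46 × 88000 + 0.04 × (-18500) + 0.14 × 97000 + 0.36 × 183000 = 40480 − 740 + 13580 + 65880 = 119200
Portfolio B = 0.45 × 77000 + 0.1 × 16000 + 0.4 × 199000 + 0.05 × 119000 = 34650 + 1600 + 79600 + 5950 = 121800
Portfolio C: 43000 (certain)

Portfolio B ($121,800)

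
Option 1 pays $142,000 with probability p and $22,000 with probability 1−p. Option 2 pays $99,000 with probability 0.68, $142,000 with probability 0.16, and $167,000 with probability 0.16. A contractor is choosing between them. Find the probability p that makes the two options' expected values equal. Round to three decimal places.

EV(Option 2) = 0.68 × 99000 + 0.16 × 142000 + 0.16 × 167000 = 67320 + 22720 + 26720 = 116760
p·142000 + (1−p)·22000 = 116760
120000p + 22000 = 116760
p = (116760 − 22000) / 120000

p = 0.790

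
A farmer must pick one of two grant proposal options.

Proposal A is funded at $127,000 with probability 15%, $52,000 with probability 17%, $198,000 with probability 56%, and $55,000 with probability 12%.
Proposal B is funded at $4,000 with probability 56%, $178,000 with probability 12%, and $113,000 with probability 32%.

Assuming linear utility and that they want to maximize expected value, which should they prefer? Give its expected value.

Proposal A ($145,370)

Proposal A = 0.15 × 127000 + 0.17 × 52000 + 0.56 × 198000 + 0.12 × 55000 = 19050 + 8840 + 110880 + 6600 = 145370
Proposal B = 0.56 × 4000 + 0.12 × 178000 + 0.32 × 113000 = 2240 + 21360 + 36160 = 59760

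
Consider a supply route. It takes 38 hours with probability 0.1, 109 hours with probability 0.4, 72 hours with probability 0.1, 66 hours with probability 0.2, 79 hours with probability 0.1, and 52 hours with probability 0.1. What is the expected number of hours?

80.9 hours

EV = 0.1 × 38 + 0.4 × 109 + 0.1 × 72 + 0.2 × 66 + 0.1 × 79 + 0.1 × 52 = 3.8 + 43.6 + 7.2 + 13.2 + 7.9 + 5.2 = 80.9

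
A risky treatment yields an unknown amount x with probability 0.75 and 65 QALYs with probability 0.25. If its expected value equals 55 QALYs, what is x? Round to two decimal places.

x = 51.67 QALYs

0.75·x + 0.25·65 = 55
0.75·x = 55 − 16.25 = 38.75
x = 38.75 / 0.75 = 51.6667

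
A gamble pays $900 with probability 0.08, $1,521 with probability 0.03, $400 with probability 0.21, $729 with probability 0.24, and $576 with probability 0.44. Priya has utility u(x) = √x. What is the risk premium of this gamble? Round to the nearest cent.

E[u] = 0.08·√900 + 0.03·√1521 + 0.21·√400 + 0.24·√729 + 0.44·√576 = 0.08·30 + 0.03·39 + 0.21·20 + 0.24·27 + 0.44·24 = 24.81
CE = (24.81)² = 615.5361
Risk premium = EV − CE = 630.03 − 615.5361 = 14.4939

$14.49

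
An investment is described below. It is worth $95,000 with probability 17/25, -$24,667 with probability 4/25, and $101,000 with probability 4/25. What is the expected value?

EV = 17/25 × 95000 + 4/25 × (-24667) + 4/25 × 101000 = 64600 − 3946.72 + 16160 = 76813.28

$76,813.28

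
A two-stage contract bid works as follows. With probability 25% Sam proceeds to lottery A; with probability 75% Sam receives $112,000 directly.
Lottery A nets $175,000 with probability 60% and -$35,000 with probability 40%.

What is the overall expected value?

$106,750

EV(A) = 0.6 × 175000 + 0.4 × (-35000) = 105000 − 14000 = 91000
Branch B: 112000 (certain)
Overall = 0.25 × 91000 + 0.75 × 112000 = 22750 + 84000 = 106750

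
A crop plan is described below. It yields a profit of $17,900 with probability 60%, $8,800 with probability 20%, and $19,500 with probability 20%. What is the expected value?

EV = 0.6 × 17900 + 0.2 × 8800 + 0.2 × 19500 = 10740 + 1760 + 3900 = 16400

$16,400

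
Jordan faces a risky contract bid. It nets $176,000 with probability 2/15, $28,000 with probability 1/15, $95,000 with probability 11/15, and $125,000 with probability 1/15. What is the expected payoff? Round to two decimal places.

EV = 2/15 × 176000 + 1/15 × 28000 + 11/15 × 95000 + 1/15 × 125000 = 23466.6667 + 1866.6667 + 69666.6667 + 8333.3333 = 103333.3333

$103,333.33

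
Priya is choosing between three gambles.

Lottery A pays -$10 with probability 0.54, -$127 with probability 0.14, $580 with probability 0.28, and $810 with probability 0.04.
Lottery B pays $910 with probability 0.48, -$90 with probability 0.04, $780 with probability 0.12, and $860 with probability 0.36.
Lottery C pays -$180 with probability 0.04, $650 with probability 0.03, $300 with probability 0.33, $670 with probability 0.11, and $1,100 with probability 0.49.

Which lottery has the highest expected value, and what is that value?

Lottery A = 0.54 × (-10) + 0.14 × (-127) + 0.28 × 580 + 0.04 × 810 = -5.4 − 17.78 + 162.4 + 32.4 = 171.62
Lottery B = 0.48 × 910 + 0.04 × (-90) + 0.12 × 780 + 0.36 × 860 = 436.8 − 3.6 + 93.6 + 309.6 = 836.4
Lottery C = 0.04 × (-180) + 0.03 × 650 + 0.33 × 300 + 0.11 × 670 + 0.49 × 1100 = -7.2 + 19.5 + 99 + 73.7 + 539 = 724

Lottery B ($836.40)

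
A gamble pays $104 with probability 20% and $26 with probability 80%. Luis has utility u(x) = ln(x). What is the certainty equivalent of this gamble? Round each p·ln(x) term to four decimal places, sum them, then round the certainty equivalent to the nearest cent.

E[u] = 0.2·ln(104) + 0.8·ln(26) = 0.9289 + 2.6065 = 3.5354
CE = e^3.5354 ≈ 34.31

$34.31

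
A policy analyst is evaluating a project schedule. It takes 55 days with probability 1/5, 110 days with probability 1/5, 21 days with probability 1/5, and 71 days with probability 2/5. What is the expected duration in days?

EV = 1/5 × 55 + 1/5 × 110 + 1/5 × 21 + 2/5 × 71 = 11 + 22 + 4.2 + 28.4 = 65.6

65.6 days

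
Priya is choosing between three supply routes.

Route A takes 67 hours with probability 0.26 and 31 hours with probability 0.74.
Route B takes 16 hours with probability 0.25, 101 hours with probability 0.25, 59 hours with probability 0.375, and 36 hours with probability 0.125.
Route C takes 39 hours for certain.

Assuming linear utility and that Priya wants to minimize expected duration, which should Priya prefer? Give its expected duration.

Route A = 0.26 × 67 + 0.74 × 31 = 17.42 + 22.94 = 40.36
Route B = 0.25 × 16 + 0.25 × 101 + 0.375 × 59 + 0.125 × 36 = 4 + 25.25 + 22.125 + 4.5 = 55.875
Route C: 39 (certain)

Route C (39 hours)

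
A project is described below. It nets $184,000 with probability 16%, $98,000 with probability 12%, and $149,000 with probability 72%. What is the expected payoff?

$148,480

EV = 0.16 × 184000 + 0.12 × 98000 + 0.72 × 149000 = 29440 + 11760 + 107280 = 148480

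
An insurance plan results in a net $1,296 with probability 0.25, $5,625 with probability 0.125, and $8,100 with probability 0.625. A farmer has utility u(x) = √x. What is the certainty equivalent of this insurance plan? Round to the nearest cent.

E[u] = 0.25·√1296 + 0.125·√5625 + 0.625·√8100 = 0.25·36 + 0.125·75 + 0.625·90 = 74.625
CE = (74.625)² = 5568.890625

$5,568.89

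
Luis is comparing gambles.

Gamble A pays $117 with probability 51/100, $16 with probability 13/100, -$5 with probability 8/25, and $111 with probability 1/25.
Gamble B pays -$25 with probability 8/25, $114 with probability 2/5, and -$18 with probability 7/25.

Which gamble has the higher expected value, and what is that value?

Gamble A ($64.59)

Gamble A = 51/100 × 117 + 13/100 × 16 + 8/25 × (-5) + 1/25 × 111 = 59.67 + 2.08 − 1.6 + 4.44 = 64.59
Gamble B = 8/25 × (-25) + 2/5 × 114 + 7/25 × (-18) = -8 + 45.6 − 5.04 = 32.56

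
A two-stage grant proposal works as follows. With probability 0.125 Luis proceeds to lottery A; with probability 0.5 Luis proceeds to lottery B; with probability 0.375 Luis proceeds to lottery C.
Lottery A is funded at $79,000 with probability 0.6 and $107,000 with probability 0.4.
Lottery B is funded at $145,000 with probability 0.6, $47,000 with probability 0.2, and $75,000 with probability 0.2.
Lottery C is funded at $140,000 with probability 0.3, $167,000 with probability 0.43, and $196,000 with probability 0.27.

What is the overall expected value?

$129,498.75

EV(A) = 0.6 × 79000 + 0.4 × 107000 = 47400 + 42800 = 90200
EV(B) = 0.6 × 145000 + 0.2 × 47000 + 0.2 × 75000 = 87000 + 9400 + 15000 = 111400
EV(C) = 0.3 × 140000 + 0.43 × 167000 + 0.27 × 196000 = 42000 + 71810 + 52920 = 166730
Overall = 0.125 × 90200 + 0.5 × 111400 + 0.375 × 166730 = 11275 + 55700 + 62523.75 = 129498.75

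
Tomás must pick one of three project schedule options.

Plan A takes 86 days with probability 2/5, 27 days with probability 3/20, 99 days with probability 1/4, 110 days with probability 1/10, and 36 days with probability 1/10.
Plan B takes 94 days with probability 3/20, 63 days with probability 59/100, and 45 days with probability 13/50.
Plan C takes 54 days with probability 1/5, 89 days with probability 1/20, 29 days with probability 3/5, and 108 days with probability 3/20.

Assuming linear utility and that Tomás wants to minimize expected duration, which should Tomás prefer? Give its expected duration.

Plan C (48.85 days)

Plan A = 2/5 × 86 + 3/20 × 27 + 1/4 × 99 + 1/10 × 110 + 1/10 × 36 = 34.4 + 4.05 + 24.75 + 11 + 3.6 = 77.8
Plan B = 3/20 × 94 + 59/100 × 63 + 13/50 × 45 = 14.1 + 37.17 + 11.7 = 62.97
Plan C = 1/5 × 54 + 1/20 × 89 + 3/5 × 29 + 3/20 × 108 = 10.8 + 4.45 + 17.4 + 16.2 = 48.85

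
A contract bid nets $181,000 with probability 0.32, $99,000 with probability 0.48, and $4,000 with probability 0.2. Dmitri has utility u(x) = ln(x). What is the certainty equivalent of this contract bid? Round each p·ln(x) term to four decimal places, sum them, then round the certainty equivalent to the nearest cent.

$63,208.88

E[u] = 0.32·ln(181000) + 0.48·ln(99000) + 0.2·ln(4000) = 3.8740 + 5.5214 + 1.6588 = 11.0542
CE = e^11.0542 ≈ 63208.88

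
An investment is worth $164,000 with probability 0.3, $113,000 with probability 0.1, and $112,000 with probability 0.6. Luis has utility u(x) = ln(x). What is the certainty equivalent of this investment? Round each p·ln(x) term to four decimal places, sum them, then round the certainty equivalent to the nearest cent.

$125,693.29

E[u] = 0.3·ln(164000) + 0.1·ln(113000) + 0.6·ln(112000) = 3.6023 + 1.1635 + 6.9758 = 11.7416
CE = e^11.7416 ≈ 125693.29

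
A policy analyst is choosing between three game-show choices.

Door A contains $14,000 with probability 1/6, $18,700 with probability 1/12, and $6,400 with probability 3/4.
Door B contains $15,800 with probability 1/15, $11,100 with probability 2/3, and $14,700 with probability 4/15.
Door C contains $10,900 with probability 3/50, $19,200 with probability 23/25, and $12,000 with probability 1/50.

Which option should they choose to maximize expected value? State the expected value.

Door A = 1/6 × 14000 + 1/12 × 18700 + 3/4 × 6400 = 2333.3333 + 1558.3333 + 4800 = 8691.6667
Door B = 1/15 × 15800 + 2/3 × 11100 + 4/15 × 14700 = 1053.3333 + 7400 + 3920 = 12373.3333
Door C = 3/50 × 10900 + 23/25 × 19200 + 1/50 × 12000 = 654 + 17664 + 240 = 18558

Door C ($18,558)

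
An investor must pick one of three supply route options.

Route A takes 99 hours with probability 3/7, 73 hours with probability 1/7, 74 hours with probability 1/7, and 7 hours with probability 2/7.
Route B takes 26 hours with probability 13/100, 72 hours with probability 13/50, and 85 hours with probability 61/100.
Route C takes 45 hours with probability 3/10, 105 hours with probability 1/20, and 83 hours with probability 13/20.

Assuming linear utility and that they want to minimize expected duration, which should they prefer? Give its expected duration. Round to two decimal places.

Route A (65.43 hours)

Route A = 3/7 × 99 + 1/7 × 73 + 1/7 × 74 + 2/7 × 7 = 42.4286 + 10.4286 + 10.5714 + 2 = 65.4286
Route B = 13/100 × 26 + 13/50 × 72 + 61/100 × 85 = 3.38 + 18.72 + 51.85 = 73.95
Route C = 3/10 × 45 + 1/20 × 105 + 13/20 × 83 = 13.5 + 5.25 + 53.95 = 72.7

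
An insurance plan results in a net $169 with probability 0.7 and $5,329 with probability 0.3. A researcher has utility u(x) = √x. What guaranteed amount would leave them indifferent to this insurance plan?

$961

E[u] = 0.7·√169 + 0.3·√5329 = 0.7·13 + 0.3·73 = 31
CE = (31)² = 961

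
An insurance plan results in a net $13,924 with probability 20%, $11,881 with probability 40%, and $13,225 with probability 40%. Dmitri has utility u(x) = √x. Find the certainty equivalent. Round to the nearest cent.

$12,814.24

E[u] = 0.2·√13924 + 0.4·√11881 + 0.4·√13225 = 0.2·118 + 0.4·109 + 0.4·115 = 113.2
CE = (113.2)² = 12814.24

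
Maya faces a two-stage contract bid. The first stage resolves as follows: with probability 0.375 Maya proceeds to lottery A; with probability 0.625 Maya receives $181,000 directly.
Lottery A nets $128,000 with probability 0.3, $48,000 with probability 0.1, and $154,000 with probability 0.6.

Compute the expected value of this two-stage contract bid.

$163,975

EV(A) = 0.3 × 128000 + 0.1 × 48000 + 0.6 × 154000 = 38400 + 4800 + 92400 = 135600
Branch B: 181000 (certain)
Overall = 0.375 × 135600 + 0.625 × 181000 = 50850 + 113125 = 163975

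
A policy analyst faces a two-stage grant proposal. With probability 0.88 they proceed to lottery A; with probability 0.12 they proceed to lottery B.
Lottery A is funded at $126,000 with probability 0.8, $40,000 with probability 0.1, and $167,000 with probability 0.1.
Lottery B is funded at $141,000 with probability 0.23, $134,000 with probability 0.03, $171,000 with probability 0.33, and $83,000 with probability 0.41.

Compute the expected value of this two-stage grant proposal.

EV(A) = 0.8 × 126000 + 0.1 × 40000 + 0.1 × 167000 = 100800 + 4000 + 16700 = 121500
EV(B) = 0.23 × 141000 + 0.03 × 134000 + 0.33 × 171000 + 0.41 × 83000 = 32430 + 4020 + 56430 + 34030 = 126910
Overall = 0.88 × 121500 + 0.12 × 126910 = 106920 + 15229.2 = 122149.2

$122,149.20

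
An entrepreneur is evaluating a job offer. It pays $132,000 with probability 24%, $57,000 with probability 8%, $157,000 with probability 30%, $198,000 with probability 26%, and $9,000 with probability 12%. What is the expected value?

$135,900

EV = 0.24 × 132000 + 0.08 × 57000 + 0.3 × 157000 + 0.26 × 198000 + 0.12 × 9000 = 31680 + 4560 + 47100 + 51480 + 1080 = 135900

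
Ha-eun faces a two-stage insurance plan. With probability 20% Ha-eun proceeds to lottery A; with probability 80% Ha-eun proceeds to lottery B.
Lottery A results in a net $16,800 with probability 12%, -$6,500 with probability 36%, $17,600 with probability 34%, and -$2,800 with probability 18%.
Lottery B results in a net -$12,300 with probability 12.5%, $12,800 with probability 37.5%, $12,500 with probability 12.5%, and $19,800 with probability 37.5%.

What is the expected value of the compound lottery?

EV(A) = 0.12 × 16800 + 0.36 × (-6500) + 0.34 × 17600 + 0.18 × (-2800) = 2016 − 2340 + 5984 − 504 = 5156
EV(B) = 0.125 × (-12300) + 0.375 × 12800 + 0.125 × 12500 + 0.375 × 19800 = -1537.5 + 4800 + 1562.5 + 7425 = 12250
Overall = 0.2 × 5156 + 0.8 × 12250 = 1031.2 + 9800 = 10831.2

$10,831.20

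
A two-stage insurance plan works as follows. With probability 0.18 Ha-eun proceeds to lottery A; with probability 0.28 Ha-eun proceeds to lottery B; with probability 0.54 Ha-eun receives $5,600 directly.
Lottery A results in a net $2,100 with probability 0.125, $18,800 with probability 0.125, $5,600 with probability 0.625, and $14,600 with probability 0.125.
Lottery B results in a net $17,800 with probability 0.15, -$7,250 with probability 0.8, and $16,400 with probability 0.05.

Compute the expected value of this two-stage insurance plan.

$3,805.95

EV(A) = 0.125 × 2100 + 0.125 × 18800 + 0.625 × 5600 + 0.125 × 14600 = 262.5 + 2350 + 3500 + 1825 = 7937.5
EV(B) = 0.15 × 17800 + 0.8 × (-7250) + 0.05 × 16400 = 2670 − 5800 + 820 = -2310
Branch C: 5600 (certain)
Overall = 0.18 × 7937.5 + 0.28 × (-2310) + 0.54 × 5600 = 1428.75 − 646.8 + 3024 = 3805.95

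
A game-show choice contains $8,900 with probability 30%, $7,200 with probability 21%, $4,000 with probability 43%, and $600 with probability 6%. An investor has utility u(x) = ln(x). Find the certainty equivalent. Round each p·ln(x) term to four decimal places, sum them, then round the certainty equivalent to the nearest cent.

$5,133.28

E[u] = 0.3·ln(8900) + 0.21·ln(7200) + 0.43·ln(4000) + 0.06·ln(600) = 2.7281 + 1.8652 + 3.5664 + 0.3838 = 8.5435
CE = e^8.5435 ≈ 5133.28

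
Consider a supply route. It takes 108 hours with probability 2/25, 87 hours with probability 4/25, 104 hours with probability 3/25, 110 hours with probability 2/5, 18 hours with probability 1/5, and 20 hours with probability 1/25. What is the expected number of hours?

EV = 2/25 × 108 + 4/25 × 87 + 3/25 × 104 + 2/5 × 110 + 1/5 × 18 + 1/25 × 20 = 8.64 + 13.92 + 12.48 + 44 + 3.6 + 0.8 = 83.44

83.44 hours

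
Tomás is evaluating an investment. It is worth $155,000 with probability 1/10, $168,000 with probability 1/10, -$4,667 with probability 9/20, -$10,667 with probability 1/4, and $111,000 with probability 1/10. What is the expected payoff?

$38,633.10

EV = 1/10 × 155000 + 1/10 × 168000 + 9/20 × (-4667) + 1/4 × (-10667) + 1/10 × 111000 = 15500 + 16800 − 2100.15 − 2666.75 + 11100 = 38633.1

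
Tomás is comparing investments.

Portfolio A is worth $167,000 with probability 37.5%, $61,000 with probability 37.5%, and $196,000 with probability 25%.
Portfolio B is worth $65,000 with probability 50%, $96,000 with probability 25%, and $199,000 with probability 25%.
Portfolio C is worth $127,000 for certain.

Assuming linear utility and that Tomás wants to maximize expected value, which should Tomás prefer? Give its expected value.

Portfolio A = 0.375 × 167000 + 0.375 × 61000 + 0.25 × 196000 = 62625 + 22875 + 49000 = 134500
Portfolio B = 0.5 × 65000 + 0.25 × 96000 + 0.25 × 199000 = 32500 + 24000 + 49750 = 106250
Portfolio C: 127000 (certain)

Portfolio A ($134,500)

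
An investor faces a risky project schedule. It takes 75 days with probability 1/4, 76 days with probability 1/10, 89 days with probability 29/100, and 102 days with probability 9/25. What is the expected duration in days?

EV = 1/4 × 75 + 1/10 × 76 + 29/100 × 89 + 9/25 × 102 = 18.75 + 7.6 + 25.81 + 36.72 = 88.88

88.88 days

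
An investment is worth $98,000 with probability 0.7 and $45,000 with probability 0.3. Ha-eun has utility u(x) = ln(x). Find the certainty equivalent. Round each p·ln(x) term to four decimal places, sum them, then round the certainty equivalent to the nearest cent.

E[u] = 0.7·ln(98000) + 0.3·ln(45000) = 8.0449 + 3.2143 = 11.2592
CE = e^11.2592 ≈ 77590.48

$77,590.48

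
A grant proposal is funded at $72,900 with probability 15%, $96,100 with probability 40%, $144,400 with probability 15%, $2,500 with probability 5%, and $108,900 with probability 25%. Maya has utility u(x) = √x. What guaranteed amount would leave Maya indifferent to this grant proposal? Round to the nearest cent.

E[u] = 0.15·√72900 + 0.4·√96100 + 0.15·√144400 + 0.05·√2500 + 0.25·√108900 = 0.15·270 + 0.4·310 + 0.15·380 + 0.05·50 + 0.25·330 = 306.5
CE = (306.5)² = 93942.25

$93,942.25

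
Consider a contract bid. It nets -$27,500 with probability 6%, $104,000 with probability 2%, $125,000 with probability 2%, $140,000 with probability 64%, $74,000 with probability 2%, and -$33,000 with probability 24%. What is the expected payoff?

EV = 0.06 × (-27500) + 0.02 × 104000 + 0.02 × 125000 + 0.64 × 140000 + 0.02 × 74000 + 0.24 × (-33000) = -1650 + 2080 + 2500 + 89600 + 1480 − 7920 = 86090

$86,090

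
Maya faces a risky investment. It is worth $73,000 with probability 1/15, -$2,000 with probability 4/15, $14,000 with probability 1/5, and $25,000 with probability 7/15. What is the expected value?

EV = 1/15 × 73000 + 4/15 × (-2000) + 1/5 × 14000 + 7/15 × 25000 = 4866.6667 − 533.3333 + 2800 + 11666.6667 = 18800

$18,800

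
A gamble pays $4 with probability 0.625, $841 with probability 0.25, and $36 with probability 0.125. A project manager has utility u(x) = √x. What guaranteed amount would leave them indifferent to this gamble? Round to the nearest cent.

$85.56

E[u] = 0.625·√4 + 0.25·√841 + 0.125·√36 = 0.625·2 + 0.25·29 + 0.125·6 = 9.25
CE = (9.25)² = 85.5625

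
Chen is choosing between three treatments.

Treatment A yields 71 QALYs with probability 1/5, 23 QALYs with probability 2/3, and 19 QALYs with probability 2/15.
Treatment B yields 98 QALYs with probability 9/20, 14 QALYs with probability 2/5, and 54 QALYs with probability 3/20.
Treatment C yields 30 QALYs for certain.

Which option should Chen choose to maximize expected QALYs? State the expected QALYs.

Treatment A = 1/5 × 71 + 2/3 × 23 + 2/15 × 19 = 14.2 + 15.3333 + 2.5333 = 32.0667
Treatment B = 9/20 × 98 + 2/5 × 14 + 3/20 × 54 = 44.1 + 5.6 + 8.1 = 57.8
Treatment C: 30 (certain)

Treatment B (57.8 QALYs)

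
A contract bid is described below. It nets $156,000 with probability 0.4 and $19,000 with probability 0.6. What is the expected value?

$73,800

EV = 0.4 × 156000 + 0.6 × 19000 = 62400 + 11400 = 73800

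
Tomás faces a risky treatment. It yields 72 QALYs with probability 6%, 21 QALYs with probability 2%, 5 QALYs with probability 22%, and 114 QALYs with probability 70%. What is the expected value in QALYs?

85.64 QALYs

EV = 0.06 × 72 + 0.02 × 21 + 0.22 × 5 + 0.7 × 114 = 4.32 + 0.42 + 1.1 + 79.8 = 85.64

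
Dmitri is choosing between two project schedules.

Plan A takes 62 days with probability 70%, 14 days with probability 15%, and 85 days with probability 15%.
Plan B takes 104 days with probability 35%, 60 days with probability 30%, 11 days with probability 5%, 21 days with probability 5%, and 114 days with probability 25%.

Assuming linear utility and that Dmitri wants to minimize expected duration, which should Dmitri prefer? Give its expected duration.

Plan A (58.25 days)

Plan A = 0.7 × 62 + 0.15 × 14 + 0.15 × 85 = 43.4 + 2.1 + 12.75 = 58.25
Plan B = 0.35 × 104 + 0.3 × 60 + 0.05 × 11 + 0.05 × 21 + 0.25 × 114 = 36.4 + 18 + 0.55 + 1.05 + 28.5 = 84.5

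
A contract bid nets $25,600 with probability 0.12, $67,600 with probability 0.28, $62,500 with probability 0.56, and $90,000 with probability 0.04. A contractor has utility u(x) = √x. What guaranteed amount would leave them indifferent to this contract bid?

$59,536

E[u] = 0.12·√25600 + 0.28·√67600 + 0.56·√62500 + 0.04·√90000 = 0.12·160 + 0.28·260 + 0.56·250 + 0.04·300 = 244
CE = (244)² = 59536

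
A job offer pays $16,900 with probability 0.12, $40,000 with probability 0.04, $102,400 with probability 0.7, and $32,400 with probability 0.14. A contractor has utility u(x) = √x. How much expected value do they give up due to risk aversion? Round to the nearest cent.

E[u] = 0.12·√16900 + 0.04·√40000 + 0.7·√102400 + 0.14·√32400 = 0.12·130 + 0.04·200 + 0.7·320 + 0.14·180 = 272.8
CE = (272.8)² = 74419.84
Risk premium = EV − CE = 79844 − 74419.84 = 5424.16

$5,424.16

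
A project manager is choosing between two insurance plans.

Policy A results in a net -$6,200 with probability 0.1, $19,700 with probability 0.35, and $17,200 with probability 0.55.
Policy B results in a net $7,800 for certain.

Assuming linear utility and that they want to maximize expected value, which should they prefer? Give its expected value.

Policy A ($15,735)

Policy A = 0.1 × (-6200) + 0.35 × 19700 + 0.55 × 17200 = -620 + 6895 + 9460 = 15735
Policy B: 7800 (certain)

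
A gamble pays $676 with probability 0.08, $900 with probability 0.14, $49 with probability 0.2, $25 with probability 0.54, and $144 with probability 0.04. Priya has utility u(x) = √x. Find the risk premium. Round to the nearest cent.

$91.20

E[u] = 0.08·√676 + 0.14·√900 + 0.2·√49 + 0.54·√25 + 0.04·√144 = 0.08·26 + 0.14·30 + 0.2·7 + 0.54·5 + 0.04·12 = 10.86
CE = (10.86)² = 117.9396
Risk premium = EV − CE = 209.14 − 117.9396 = 91.2004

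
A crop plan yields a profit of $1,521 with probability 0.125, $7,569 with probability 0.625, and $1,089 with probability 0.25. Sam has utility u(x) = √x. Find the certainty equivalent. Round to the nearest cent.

$4,556.25

E[u] = 0.125·√1521 + 0.625·√7569 + 0.25·√1089 = 0.125·39 + 0.625·87 + 0.25·33 = 67.5
CE = (67.5)² = 4556.25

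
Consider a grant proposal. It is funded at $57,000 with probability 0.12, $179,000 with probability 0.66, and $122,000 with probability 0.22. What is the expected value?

$151,820

EV = 0.12 × 57000 + 0.66 × 179000 + 0.22 × 122000 = 6840 + 118140 + 26840 = 151820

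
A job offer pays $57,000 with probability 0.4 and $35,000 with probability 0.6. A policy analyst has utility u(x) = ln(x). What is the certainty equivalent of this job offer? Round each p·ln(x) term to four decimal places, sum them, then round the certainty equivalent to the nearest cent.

E[u] = 0.4·ln(57000) + 0.6·ln(35000) = 4.3803 + 6.2779 = 10.6582
CE = e^10.6582 ≈ 42540.00

$42,540.00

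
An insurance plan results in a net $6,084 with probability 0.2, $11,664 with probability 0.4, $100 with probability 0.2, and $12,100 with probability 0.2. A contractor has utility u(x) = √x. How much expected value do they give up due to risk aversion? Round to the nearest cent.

E[u] = 0.2·√6084 + 0.4·√11664 + 0.2·√100 + 0.2·√12100 = 0.2·78 + 0.4·108 + 0.2·10 + 0.2·110 = 82.8
CE = (82.8)² = 6855.84
Risk premium = EV − CE = 8322.4 − 6855.84 = 1466.56

$1,466.56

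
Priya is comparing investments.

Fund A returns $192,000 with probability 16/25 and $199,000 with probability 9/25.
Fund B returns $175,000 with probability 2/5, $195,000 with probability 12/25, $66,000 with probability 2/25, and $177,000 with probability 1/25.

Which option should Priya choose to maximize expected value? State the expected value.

Fund A ($194,520)

Fund A = 16/25 × 192000 + 9/25 × 199000 = 122880 + 71640 = 194520
Fund B = 2/5 × 175000 + 12/25 × 195000 + 2/25 × 66000 + 1/25 × 177000 = 70000 + 93600 + 5280 + 7080 = 175960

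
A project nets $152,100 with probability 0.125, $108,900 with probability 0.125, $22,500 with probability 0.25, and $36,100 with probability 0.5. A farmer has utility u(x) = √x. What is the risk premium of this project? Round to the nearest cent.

$6,793.75

E[u] = 0.125·√152100 + 0.125·√108900 + 0.25·√22500 + 0.5·√36100 = 0.125·390 + 0.125·330 + 0.25·150 + 0.5·190 = 222.5
CE = (222.5)² = 49506.25
Risk premium = EV − CE = 56300 − 49506.25 = 6793.75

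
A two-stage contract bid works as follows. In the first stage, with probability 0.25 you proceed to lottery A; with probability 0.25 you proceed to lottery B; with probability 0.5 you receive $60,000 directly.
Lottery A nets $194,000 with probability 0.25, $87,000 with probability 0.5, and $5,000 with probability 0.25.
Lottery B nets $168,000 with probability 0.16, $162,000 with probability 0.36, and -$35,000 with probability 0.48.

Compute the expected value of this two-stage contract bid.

EV(A) = 0.25 × 194000 + 0.5 × 87000 + 0.25 × 5000 = 48500 + 43500 + 1250 = 93250
EV(B) = 0.16 × 168000 + 0.36 × 162000 + 0.48 × (-35000) = 26880 + 58320 − 16800 = 68400
Branch C: 60000 (certain)
Overall = 0.25 × 93250 + 0.25 × 68400 + 0.5 × 60000 = 23312.5 + 17100 + 30000 = 70412.5

$70,412.50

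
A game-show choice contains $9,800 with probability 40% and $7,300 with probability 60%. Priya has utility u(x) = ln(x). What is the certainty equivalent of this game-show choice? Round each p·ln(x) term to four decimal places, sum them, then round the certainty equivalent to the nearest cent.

E[u] = 0.4·ln(9800) + 0.6·ln(7300) = 3.6761 + 5.3374 = 9.0135
CE = e^9.0135 ≈ 8213.22

$8,213.22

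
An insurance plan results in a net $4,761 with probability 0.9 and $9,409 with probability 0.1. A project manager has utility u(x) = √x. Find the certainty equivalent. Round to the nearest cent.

$5,155.24

E[u] = 0.9·√4761 + 0.1·√9409 = 0.9·69 + 0.1·97 = 71.8
CE = (71.8)² = 5155.24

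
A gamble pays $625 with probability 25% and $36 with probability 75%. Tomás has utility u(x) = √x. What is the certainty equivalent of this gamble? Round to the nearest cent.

$115.56

E[u] = 0.25·√625 + 0.75·√36 = 0.25·25 + 0.75·6 = 10.75
CE = (10.75)² = 115.5625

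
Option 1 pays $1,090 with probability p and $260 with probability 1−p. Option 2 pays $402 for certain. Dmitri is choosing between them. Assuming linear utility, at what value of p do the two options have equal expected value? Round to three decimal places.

p = 0.171

p·1090 + (1−p)·260 = 402
830p + 260 = 402
p = (402 − 260) / 830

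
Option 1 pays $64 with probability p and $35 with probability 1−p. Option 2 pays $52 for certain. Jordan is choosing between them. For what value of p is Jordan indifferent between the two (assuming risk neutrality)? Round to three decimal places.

p·64 + (1−p)·35 = 52
29p + 35 = 52
p = (52 − 35) / 29

p = 0.586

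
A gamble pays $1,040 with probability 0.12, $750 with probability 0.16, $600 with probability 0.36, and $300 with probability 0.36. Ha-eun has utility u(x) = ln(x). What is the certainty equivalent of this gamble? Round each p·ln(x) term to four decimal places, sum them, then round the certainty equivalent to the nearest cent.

E[u] = 0.12·ln(1040) + 0.16·ln(750) + 0.36·ln(600) + 0.36·ln(300) = 0.8336 + 1.0592 + 2.3029 + 2.0534 = 6.2491
CE = e^6.2491 ≈ 517.55

$517.55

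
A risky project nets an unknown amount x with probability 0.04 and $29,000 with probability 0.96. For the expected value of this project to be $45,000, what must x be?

x = $429,000

0.04·x + 0.96·29000 = 45000
0.04·x = 45000 − 27840 = 17160
x = 17160 / 0.04 = 429000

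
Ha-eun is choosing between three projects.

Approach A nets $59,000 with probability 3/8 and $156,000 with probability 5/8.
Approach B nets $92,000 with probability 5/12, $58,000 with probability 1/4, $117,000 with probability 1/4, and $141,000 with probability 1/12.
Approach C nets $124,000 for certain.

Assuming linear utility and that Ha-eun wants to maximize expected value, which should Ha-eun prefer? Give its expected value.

Approach A = 3/8 × 59000 + 5/8 × 156000 = 22125 + 97500 = 119625
Approach B = 5/12 × 92000 + 1/4 × 58000 + 1/4 × 117000 + 1/12 × 141000 = 38333.3333 + 14500 + 29250 + 11750 = 93833.3333
Approach C: 124000 (certain)

Approach C ($124,000)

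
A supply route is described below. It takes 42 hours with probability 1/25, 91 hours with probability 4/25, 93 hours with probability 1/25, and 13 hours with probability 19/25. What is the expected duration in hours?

29.84 hours

EV = 1/25 × 42 + 4/25 × 91 + 1/25 × 93 + 19/25 × 13 = 1.68 + 14.56 + 3.72 + 9.88 = 29.84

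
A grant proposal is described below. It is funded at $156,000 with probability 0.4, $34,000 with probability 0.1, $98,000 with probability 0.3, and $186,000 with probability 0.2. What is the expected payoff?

$132,400

EV = 0.4 × 156000 + 0.1 × 34000 + 0.3 × 98000 + 0.2 × 186000 = 62400 + 3400 + 29400 + 37200 = 132400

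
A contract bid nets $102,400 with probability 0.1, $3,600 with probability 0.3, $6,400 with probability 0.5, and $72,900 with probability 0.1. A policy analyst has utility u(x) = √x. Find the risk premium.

$8,121

E[u] = 0.1·√102400 + 0.3·√3600 + 0.5·√6400 + 0.1·√72900 = 0.1·320 + 0.3·60 + 0.5·80 + 0.1·270 = 117
CE = (117)² = 13689
Risk premium = EV − CE = 21810 − 13689 = 8121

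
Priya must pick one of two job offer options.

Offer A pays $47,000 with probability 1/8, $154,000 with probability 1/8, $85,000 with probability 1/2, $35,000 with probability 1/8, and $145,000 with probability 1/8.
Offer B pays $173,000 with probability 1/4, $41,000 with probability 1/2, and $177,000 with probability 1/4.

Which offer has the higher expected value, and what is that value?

Offer A = 1/8 × 47000 + 1/8 × 154000 + 1/2 × 85000 + 1/8 × 35000 + 1/8 × 145000 = 5875 + 19250 + 42500 + 4375 + 18125 = 90125
Offer B = 1/4 × 173000 + 1/2 × 41000 + 1/4 × 177000 = 43250 + 20500 + 44250 = 108000

Offer B ($108,000)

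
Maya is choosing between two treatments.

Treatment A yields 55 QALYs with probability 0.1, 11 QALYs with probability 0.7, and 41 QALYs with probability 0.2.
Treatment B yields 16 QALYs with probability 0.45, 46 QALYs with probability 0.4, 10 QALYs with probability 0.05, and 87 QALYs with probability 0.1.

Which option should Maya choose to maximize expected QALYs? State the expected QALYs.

Treatment A = 0.1 × 55 + 0.7 × 11 + 0.2 × 41 = 5.5 + 7.7 + 8.2 = 21.4
Treatment B = 0.45 × 16 + 0.4 × 46 + 0.05 × 10 + 0.1 × 87 = 7.2 + 18.4 + 0.5 + 8.7 = 34.8

Treatment B (34.8 QALYs)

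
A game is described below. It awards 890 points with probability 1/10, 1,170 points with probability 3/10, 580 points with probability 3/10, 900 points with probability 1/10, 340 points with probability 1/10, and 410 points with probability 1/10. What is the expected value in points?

779 points

EV = 1/10 × 890 + 3/10 × 1170 + 3/10 × 580 + 1/10 × 900 + 1/10 × 340 + 1/10 × 410 = 89 + 351 + 174 + 90 + 34 + 41 = 779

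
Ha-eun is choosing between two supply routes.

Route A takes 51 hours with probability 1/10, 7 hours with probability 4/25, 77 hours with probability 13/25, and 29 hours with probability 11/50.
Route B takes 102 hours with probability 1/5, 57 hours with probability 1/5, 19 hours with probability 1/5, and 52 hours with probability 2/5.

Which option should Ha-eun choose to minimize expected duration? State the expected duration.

Route A = 1/10 × 51 + 4/25 × 7 + 13/25 × 77 + 11/50 × 29 = 5.1 + 1.12 + 40.04 + 6.38 = 52.64
Route B = 1/5 × 102 + 1/5 × 57 + 1/5 × 19 + 2/5 × 52 = 20.4 + 11.4 + 3.8 + 20.8 = 56.4

Route A (52.64 hours)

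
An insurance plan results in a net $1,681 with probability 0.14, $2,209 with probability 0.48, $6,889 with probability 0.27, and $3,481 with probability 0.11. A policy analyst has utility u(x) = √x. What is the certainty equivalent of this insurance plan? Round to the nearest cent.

E[u] = 0.14·√1681 + 0.48·√2209 + 0.27·√6889 + 0.11·√3481 = 0.14·41 + 0.48·47 + 0.27·83 + 0.11·59 = 57.2
CE = (57.2)² = 3271.84

$3,271.84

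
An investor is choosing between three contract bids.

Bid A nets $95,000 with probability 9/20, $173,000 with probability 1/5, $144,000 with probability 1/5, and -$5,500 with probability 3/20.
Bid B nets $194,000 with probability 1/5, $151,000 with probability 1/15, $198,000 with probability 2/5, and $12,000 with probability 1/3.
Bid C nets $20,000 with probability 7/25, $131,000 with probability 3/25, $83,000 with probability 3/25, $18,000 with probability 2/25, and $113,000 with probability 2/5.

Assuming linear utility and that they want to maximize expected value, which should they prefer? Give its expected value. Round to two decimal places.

Bid A = 9/20 × 95000 + 1/5 × 173000 + 1/5 × 144000 + 3/20 × (-5500) = 42750 + 34600 + 28800 − 825 = 105325
Bid B = 1/5 × 194000 + 1/15 × 151000 + 2/5 × 198000 + 1/3 × 12000 = 38800 + 10066.6667 + 79200 + 4000 = 132066.6667
Bid C = 7/25 × 20000 + 3/25 × 131000 + 3/25 × 83000 + 2/25 × 18000 + 2/5 × 113000 = 5600 + 15720 + 9960 + 1440 + 45200 = 77920

Bid B ($132,066.67)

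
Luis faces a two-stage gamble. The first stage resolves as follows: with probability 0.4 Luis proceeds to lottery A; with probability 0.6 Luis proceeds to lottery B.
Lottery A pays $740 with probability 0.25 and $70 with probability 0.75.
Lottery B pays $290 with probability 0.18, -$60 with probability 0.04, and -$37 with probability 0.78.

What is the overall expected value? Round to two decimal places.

$107.56

EV(A) = 0.25 × 740 + 0.75 × 70 = 185 + 52.5 = 237.5
EV(B) = 0.18 × 290 + 0.04 × (-60) + 0.78 × (-37) = 52.2 − 2.4 − 28.86 = 20.94
Overall = 0.4 × 237.5 + 0.6 × 20.94 = 95 + 12.564 = 107.564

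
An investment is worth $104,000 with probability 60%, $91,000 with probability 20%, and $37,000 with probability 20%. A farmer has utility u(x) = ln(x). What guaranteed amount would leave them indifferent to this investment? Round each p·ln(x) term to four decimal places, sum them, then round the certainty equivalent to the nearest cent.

$82,347.22

E[u] = 0.6·ln(104000) + 0.2·ln(91000) + 0.2·ln(37000) = 6.9313 + 2.2837 + 2.1037 = 11.3187
CE = e^11.3187 ≈ 82347.22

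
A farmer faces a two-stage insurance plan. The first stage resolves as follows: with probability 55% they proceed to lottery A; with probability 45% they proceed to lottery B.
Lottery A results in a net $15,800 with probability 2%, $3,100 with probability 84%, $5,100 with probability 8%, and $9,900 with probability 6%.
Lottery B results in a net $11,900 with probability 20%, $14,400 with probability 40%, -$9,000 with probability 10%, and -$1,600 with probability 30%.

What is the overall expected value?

$5,199.10

EV(A) = 0.02 × 15800 + 0.84 × 3100 + 0.08 × 5100 + 0.06 × 9900 = 316 + 2604 + 408 + 594 = 3922
EV(B) = 0.2 × 11900 + 0.4 × 14400 + 0.1 × (-9000) + 0.3 × (-1600) = 2380 + 5760 − 900 − 480 = 6760
Overall = 0.55 × 3922 + 0.45 × 6760 = 2157.1 + 3042 = 5199.1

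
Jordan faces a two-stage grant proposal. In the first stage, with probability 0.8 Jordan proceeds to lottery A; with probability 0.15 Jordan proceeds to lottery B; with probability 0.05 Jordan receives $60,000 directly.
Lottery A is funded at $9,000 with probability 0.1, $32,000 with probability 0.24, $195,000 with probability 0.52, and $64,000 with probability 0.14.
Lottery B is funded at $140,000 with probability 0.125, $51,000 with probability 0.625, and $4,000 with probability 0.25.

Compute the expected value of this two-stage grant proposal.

$105,708.25

EV(A) = 0.1 × 9000 + 0.24 × 32000 + 0.52 × 195000 + 0.14 × 64000 = 900 + 7680 + 101400 + 8960 = 118940
EV(B) = 0.125 × 140000 + 0.625 × 51000 + 0.25 × 4000 = 17500 + 31875 + 1000 = 50375
Branch C: 60000 (certain)
Overall = 0.8 × 118940 + 0.15 × 50375 + 0.05 × 60000 = 95152 + 7556.25 + 3000 = 105708.25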